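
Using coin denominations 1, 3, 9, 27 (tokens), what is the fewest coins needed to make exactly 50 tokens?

Use the largest denomination that fits, subtract, and repeat.
50 = 1×27 + 2×9 + 1×3 + 2×1
Total coins = 1 + 2 + 1 + 2 = 6

6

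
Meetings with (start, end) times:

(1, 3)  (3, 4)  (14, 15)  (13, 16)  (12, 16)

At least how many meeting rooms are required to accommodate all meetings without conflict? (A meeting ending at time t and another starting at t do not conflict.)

3

starts: [1, 3, 12, 13, 14]
ends:   [3, 4, 15, 16, 16]
s1→1 e3→0 s3→1 e4→0 s12→1 s13→2 s14→3  — peak 3.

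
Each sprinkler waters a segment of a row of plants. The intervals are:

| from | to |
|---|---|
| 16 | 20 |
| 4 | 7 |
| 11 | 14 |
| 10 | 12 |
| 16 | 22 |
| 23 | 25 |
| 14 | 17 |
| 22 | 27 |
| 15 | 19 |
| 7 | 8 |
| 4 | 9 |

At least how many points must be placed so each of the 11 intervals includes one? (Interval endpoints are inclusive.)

Process intervals by earliest right end; each time one isn't hit yet, stab at its right endpoint.
Sorted: [4,7] [7,8] [4,9] [10,12] [11,14] [14,17] [15,19] [16,20] [16,22] [23,25] [22,27]
{[4,7],[7,8],[4,9]} hit by 7; {[10,12],[11,14]} hit by 12; {[14,17],[15,19],[16,20],[16,22]} hit by 17; {[23,25],[22,27]} hit by 25.
Points: 7, 12, 17, 25 (4 total).

4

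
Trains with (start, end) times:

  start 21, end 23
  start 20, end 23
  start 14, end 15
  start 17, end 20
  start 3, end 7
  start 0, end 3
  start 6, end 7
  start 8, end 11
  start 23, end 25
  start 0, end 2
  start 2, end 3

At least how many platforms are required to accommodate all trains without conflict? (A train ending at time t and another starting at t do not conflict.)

2

The answer is the maximum number of intervals overlapping at any instant.
starts: [0, 0, 2, 3, 6, 8, 14, 17, 20, 21, 23]
ends:   [2, 3, 3, 7, 7, 11, 15, 20, 23, 23, 25]
s0→1 s0→2  — peak 2.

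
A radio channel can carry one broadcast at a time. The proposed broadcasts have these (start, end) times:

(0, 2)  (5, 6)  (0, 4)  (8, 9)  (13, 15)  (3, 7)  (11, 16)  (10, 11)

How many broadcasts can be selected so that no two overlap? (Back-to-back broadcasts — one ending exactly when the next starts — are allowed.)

5

Order by finish time; keep every interval that doesn't clash with the previous kept one.
Sorted by end: (0,2)  (0,4)  (5,6)  (3,7)  (8,9)  (10,11)  (13,15)  (11,16)
take (0,2); skip (0,4); take (5,6); take (8,9); take (10,11); take (13,15).
Selected 5 broadcasts.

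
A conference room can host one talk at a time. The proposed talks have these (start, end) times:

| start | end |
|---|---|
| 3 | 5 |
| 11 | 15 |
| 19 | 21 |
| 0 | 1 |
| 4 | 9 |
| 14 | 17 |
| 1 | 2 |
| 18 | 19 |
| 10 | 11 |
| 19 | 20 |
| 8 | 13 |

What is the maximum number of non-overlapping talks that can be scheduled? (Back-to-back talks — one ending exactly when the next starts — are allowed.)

7

Sorted by end: (0,1)  (1,2)  (3,5)  (4,9)  (10,11)  (8,13)  (11,15)  (14,17)  (18,19)  (19,20)  (19,21)
take (0,1); take (1,2); take (3,5); skip (4,9); take (10,11); skip (8,13); take (11,15); take (18,19); take (19,20).
Selected 7 talks.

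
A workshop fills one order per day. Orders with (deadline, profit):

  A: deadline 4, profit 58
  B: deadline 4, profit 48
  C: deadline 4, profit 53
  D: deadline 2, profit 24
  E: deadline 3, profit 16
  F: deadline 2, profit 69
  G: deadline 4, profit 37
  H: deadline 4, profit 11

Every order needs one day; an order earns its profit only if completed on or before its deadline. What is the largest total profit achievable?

Sort by profit descending; place each in the latest free slot ≤ its deadline.
By profit: F(d2,69), A(d4,58), C(d4,53), B(d4,48), G(d4,37), D(d2,24), E(d3,16), H(d4,11)
F→slot 2; A→slot 4; C→slot 3; B→slot 1; G skipped; D skipped; E skipped; H skipped.
Profit = 48 + 69 + 53 + 58 = 228

228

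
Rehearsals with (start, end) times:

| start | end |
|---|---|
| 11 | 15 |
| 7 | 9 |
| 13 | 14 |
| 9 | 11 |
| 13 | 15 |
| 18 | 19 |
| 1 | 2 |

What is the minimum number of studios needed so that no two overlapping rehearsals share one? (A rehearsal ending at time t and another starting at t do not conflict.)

The answer is the maximum number of intervals overlapping at any instant.
starts: [1, 7, 9, 11, 13, 13, 18]
ends:   [2, 9, 11, 14, 15, 15, 19]
s1→1 e2→0 s7→1 e9→0 s9→1 e11→0 s11→1 s13→2 s13→3  — peak 3.

3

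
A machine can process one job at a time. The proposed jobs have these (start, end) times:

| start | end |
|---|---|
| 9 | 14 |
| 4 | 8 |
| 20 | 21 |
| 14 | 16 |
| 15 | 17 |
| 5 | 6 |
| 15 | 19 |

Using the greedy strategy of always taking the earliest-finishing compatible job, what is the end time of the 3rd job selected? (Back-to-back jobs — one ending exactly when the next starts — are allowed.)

Order by finish time; keep every interval that doesn't clash with the previous kept one.
By end time: (5,6), (4,8), (9,14), (14,16), (15,17), (15,19), (20,21).
Pick (5,6); next start ≥ 6 → (9,14); next start ≥ 14 → (14,16); next start ≥ 16 → (20,21).
Selected: (5,6) (9,14) (14,16) (20,21)

16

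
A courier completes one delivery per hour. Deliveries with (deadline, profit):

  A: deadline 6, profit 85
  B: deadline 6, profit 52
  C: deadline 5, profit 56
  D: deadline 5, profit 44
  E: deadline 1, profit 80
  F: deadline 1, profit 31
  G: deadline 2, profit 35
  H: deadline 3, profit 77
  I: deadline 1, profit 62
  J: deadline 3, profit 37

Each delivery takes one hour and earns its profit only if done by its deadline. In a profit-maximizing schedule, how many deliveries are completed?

Sort by profit descending; place each in the latest free slot ≤ its deadline.
By profit: A(d6,85), E(d1,80), H(d3,77), I(d1,62), C(d5,56), B(d6,52), D(d5,44), J(d3,37), G(d2,35), F(d1,31)
A→slot 6; E→slot 1; H→slot 3; I skipped; C→slot 5; B→slot 4; D→slot 2; J skipped; G skipped; F skipped.
6 of 10 scheduled.

6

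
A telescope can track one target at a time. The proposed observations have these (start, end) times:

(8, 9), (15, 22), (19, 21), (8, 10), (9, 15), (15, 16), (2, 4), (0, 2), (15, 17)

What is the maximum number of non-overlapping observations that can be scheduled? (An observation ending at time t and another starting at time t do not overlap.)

6

Sort by end time and greedily take each interval whose start is ≥ the last chosen end.
By end time: (0,2), (2,4), (8,9), (8,10), (9,15), (15,16), (15,17), (19,21), (15,22).
Pick (0,2); next start ≥ 2 → (2,4); next start ≥ 4 → (8,9); next start ≥ 9 → (9,15); next start ≥ 15 → (15,16); next start ≥ 16 → (19,21).
Selected 6 observations.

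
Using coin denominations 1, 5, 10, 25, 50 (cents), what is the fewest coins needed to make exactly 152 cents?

5

152 − 3×50→2 − 2×1→0
Total coins = 3 + 2 = 5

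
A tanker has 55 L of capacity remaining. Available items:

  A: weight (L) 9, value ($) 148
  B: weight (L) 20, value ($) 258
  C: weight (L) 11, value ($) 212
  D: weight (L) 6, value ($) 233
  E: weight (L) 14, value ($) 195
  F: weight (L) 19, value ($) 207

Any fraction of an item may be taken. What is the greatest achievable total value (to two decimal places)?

981.50

Greedy by value/weight ratio, highest first.
Ratios (sorted): D 38.83, C 19.27, A 16.44, E 13.93, B 12.90, F 10.89
take D (6 @ 233); take C (11 @ 212); take A (9 @ 148); take E (14 @ 195); take 15/20 of B → 193.50. Capacity used 55/55.
Total value = 981.50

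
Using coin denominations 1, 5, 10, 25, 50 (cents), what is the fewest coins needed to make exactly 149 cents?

9

Use the largest denomination that fits, subtract, and repeat.
149 − 2×50→49 − 1×25→24 − 2×10→4 − 4×1→0
Total coins = 2 + 1 + 2 + 4 = 9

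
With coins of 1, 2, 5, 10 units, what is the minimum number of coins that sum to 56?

7

Greedy: take as many of the largest coin as possible, then repeat with the remainder.
56 − 5×10→6 − 1×5→1 − 1×1→0
Total coins = 5 + 1 + 1 = 7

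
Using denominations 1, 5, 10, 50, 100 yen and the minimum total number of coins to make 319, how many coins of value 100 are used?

3

319 = 3×100 + 1×10 + 1×5 + 4×1
Count of 100: 3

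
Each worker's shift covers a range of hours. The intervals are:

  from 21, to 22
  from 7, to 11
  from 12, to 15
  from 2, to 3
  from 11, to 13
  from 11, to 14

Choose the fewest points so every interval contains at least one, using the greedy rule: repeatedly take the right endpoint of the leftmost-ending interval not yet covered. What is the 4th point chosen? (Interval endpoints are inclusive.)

Sort by right endpoint; whenever an interval is uncovered, place a point at its right end.
Sorted: [2,3] [7,11] [11,13] [11,14] [12,15] [21,22]
{[2,3]} hit by 3; {[7,11],[11,13],[11,14]} hit by 11; {[12,15]} hit by 15; {[21,22]} hit by 22.
Points: 3, 11, 15, 22 (4 total).

22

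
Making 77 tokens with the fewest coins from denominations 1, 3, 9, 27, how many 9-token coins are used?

2

77 − 2×27→23 − 2×9→5 − 1×3→2 − 2×1→0
Count of 9: 2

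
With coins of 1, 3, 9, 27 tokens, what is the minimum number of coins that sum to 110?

110 = 4×27 + 2×1
Total coins = 4 + 2 = 6

6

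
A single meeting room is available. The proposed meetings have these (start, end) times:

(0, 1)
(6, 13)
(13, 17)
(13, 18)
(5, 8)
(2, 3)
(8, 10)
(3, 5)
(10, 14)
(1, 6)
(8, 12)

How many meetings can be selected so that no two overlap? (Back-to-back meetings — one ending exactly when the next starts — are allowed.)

Order by finish time; keep every interval that doesn't clash with the previous kept one.
Sorted by end: (0,1)  (2,3)  (3,5)  (1,6)  (5,8)  (8,10)  (8,12)  (6,13)  (10,14)  (13,17)  (13,18)
take (0,1); take (2,3); take (3,5); take (5,8); take (8,10); skip (8,12); take (10,14).
Selected 6 meetings.

6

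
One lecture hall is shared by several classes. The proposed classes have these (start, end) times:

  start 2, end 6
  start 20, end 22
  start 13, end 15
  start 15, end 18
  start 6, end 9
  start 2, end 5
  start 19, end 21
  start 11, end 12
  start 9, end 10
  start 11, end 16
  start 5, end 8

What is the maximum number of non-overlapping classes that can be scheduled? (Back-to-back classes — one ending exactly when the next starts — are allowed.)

7

By end time: (2,5), (2,6), (5,8), (6,9), (9,10), (11,12), (13,15), (11,16), (15,18), (19,21), (20,22).
Pick (2,5); next start ≥ 5 → (5,8); next start ≥ 8 → (9,10); next start ≥ 10 → (11,12); next start ≥ 12 → (13,15); next start ≥ 15 → (15,18); next start ≥ 18 → (19,21).
Selected 7 classes.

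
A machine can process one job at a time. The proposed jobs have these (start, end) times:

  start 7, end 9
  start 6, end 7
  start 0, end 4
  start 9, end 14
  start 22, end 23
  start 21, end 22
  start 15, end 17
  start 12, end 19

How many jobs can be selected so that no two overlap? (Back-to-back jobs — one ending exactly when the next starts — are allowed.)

Order by finish time; keep every interval that doesn't clash with the previous kept one.
By end time: (0,4), (6,7), (7,9), (9,14), (15,17), (12,19), (21,22), (22,23).
Pick (0,4); next start ≥ 4 → (6,7); next start ≥ 7 → (7,9); next start ≥ 9 → (9,14); next start ≥ 14 → (15,17); next start ≥ 17 → (21,22); next start ≥ 22 → (22,23).
Selected 7 jobs.

7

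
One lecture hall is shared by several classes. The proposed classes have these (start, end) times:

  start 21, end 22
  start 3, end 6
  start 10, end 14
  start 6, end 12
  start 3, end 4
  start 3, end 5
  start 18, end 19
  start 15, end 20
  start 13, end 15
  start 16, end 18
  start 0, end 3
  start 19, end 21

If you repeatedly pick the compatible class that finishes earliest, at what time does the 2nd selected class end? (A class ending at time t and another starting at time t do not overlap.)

Greedy by earliest finish: after sorting by end time, pick each interval compatible with the last pick.
By end time: (0,3), (3,4), (3,5), (3,6), (6,12), (10,14), (13,15), (16,18), (18,19), (15,20), (19,21), (21,22).
Pick (0,3); next start ≥ 3 → (3,4); next start ≥ 4 → (6,12); next start ≥ 12 → (13,15); next start ≥ 15 → (16,18); next start ≥ 18 → (18,19); next start ≥ 19 → (19,21); next start ≥ 21 → (21,22).
Selected: (0,3) (3,4) (6,12) (13,15) (16,18) (18,19) (19,21) (21,22)

4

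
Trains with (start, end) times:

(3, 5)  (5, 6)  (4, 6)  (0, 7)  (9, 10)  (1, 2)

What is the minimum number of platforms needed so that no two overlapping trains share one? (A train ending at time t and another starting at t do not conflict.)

3

The answer is the maximum number of intervals overlapping at any instant.
starts: [0, 1, 3, 4, 5, 9]
ends:   [2, 5, 6, 6, 7, 10]
s0→1 s1→2 e2→1 s3→2 s4→3  — peak 3.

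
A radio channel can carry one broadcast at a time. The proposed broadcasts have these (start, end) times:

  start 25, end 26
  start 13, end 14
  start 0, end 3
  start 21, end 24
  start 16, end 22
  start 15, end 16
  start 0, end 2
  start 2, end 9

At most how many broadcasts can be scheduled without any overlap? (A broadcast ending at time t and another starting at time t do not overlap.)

6

By end time: (0,2), (0,3), (2,9), (13,14), (15,16), (16,22), (21,24), (25,26).
Pick (0,2); next start ≥ 2 → (2,9); next start ≥ 9 → (13,14); next start ≥ 14 → (15,16); next start ≥ 16 → (16,22); next start ≥ 22 → (25,26).
Selected 6 broadcasts.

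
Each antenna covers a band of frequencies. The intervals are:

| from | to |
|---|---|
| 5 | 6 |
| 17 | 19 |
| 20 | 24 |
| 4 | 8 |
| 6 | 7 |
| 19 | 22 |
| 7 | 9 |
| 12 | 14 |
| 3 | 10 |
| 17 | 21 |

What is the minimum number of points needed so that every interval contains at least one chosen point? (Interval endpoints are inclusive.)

5

Sort by right endpoint; whenever an interval is uncovered, place a point at its right end.
By right end: [5,6]  [6,7]  [4,8]  [7,9]  [3,10]  [12,14]  [17,19]  [17,21]  [19,22]  [20,24]
[5,6] uncovered → point at 6; [7,9] uncovered → point at 9; [12,14] uncovered → point at 14; [17,19] uncovered → point at 19; [20,24] uncovered → point at 24.
Points: 6, 9, 14, 19, 24 (5 total).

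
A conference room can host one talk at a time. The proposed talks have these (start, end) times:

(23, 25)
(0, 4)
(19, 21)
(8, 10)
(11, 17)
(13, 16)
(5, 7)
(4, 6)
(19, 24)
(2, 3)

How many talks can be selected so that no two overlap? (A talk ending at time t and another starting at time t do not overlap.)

By end time: (2,3), (0,4), (4,6), (5,7), (8,10), (13,16), (11,17), (19,21), (19,24), (23,25).
Pick (2,3); next start ≥ 3 → (4,6); next start ≥ 6 → (8,10); next start ≥ 10 → (13,16); next start ≥ 16 → (19,21); next start ≥ 21 → (23,25).
Selected 6 talks.

6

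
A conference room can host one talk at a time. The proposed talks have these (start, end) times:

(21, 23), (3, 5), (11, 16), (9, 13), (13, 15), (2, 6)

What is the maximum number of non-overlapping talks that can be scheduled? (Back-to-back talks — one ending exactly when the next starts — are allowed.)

By end time: (3,5), (2,6), (9,13), (13,15), (11,16), (21,23).
Pick (3,5); next start ≥ 5 → (9,13); next start ≥ 13 → (13,15); next start ≥ 15 → (21,23).
Selected 4 talks.

4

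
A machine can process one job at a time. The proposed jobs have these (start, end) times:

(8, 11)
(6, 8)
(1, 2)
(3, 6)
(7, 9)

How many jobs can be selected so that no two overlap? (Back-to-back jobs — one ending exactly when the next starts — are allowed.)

By end time: (1,2), (3,6), (6,8), (7,9), (8,11).
Pick (1,2); next start ≥ 2 → (3,6); next start ≥ 6 → (6,8); next start ≥ 8 → (8,11).
Selected 4 jobs.

4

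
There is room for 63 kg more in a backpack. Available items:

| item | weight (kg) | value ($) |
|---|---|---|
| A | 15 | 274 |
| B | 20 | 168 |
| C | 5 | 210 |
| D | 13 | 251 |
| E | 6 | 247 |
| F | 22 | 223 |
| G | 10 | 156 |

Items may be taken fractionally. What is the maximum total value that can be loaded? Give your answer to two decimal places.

1279.91

Sort by value per unit weight and fill in that order.
Ratios (sorted): C 42.00, E 41.17, D 19.31, A 18.27, G 15.60, F 10.14, B 8.40
take C (5 @ 210); take E (6 @ 247); take D (13 @ 251); take A (15 @ 274); take G (10 @ 156); take 14/22 of F → 141.91. Capacity used 63/63.
Total value = 1279.91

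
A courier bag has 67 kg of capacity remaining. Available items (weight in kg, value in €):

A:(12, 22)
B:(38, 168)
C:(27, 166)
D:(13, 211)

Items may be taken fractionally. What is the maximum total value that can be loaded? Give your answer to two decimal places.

Sort by value per unit weight and fill in that order.
Ratios (sorted): D 16.23, C 6.15, B 4.42, A 1.83
take D (13 @ 211); take C (27 @ 166); take 27/38 of B → 119.37. Capacity used 67/67.
Total value = 496.37

496.37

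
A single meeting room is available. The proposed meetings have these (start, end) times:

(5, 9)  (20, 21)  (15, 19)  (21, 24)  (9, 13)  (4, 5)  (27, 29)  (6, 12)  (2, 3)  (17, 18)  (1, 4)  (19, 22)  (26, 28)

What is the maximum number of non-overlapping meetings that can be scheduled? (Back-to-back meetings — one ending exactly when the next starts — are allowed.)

8

By end time: (2,3), (1,4), (4,5), (5,9), (6,12), (9,13), (17,18), (15,19), (20,21), (19,22), (21,24), (26,28), (27,29).
Pick (2,3); next start ≥ 3 → (4,5); next start ≥ 5 → (5,9); next start ≥ 9 → (9,13); next start ≥ 13 → (17,18); next start ≥ 18 → (20,21); next start ≥ 21 → (21,24); next start ≥ 24 → (26,28).
Selected 8 meetings.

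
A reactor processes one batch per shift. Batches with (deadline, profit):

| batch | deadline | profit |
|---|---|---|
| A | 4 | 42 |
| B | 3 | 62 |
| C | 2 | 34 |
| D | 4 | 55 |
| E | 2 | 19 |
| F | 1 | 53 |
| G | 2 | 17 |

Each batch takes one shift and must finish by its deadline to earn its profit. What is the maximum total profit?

212

Profit order: B=62 D=55 F=53 A=42 C=34 E=19 G=17
Assign: B→slot 3, D→slot 4, F→slot 1, A→slot 2, C skipped, E skipped, G skipped.
Slots: [1:F] [2:A] [3:B] [4:D]
Profit = 53 + 42 + 62 + 55 = 212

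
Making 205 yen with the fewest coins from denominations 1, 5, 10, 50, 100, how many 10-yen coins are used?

Use the largest denomination that fits, subtract, and repeat.
205 − 2×100→5 − 1×5→0
Count of 10: 0

0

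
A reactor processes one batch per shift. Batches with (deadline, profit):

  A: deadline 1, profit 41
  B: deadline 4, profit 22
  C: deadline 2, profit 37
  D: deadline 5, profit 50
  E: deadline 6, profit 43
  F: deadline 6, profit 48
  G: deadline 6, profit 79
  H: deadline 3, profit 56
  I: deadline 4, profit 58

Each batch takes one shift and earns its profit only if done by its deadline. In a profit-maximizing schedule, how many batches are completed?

Take jobs in profit order; each goes to the latest open slot no later than its deadline.
Profit order: G=79 I=58 H=56 D=50 F=48 E=43 A=41 C=37 B=22
Assign: G→slot 6, I→slot 4, H→slot 3, D→slot 5, F→slot 2, E→slot 1, A skipped, C skipped, B skipped.
Slots: [1:E] [2:F] [3:H] [4:I] [5:D] [6:G]
6 of 9 scheduled.

6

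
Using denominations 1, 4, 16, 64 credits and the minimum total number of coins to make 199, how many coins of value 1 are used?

199 − 3×64→7 − 1×4→3 − 3×1→0
Count of 1: 3

3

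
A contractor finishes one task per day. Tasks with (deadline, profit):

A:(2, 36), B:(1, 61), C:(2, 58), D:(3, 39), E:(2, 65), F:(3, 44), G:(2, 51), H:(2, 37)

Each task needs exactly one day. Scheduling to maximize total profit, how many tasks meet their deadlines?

Sort by profit descending; place each in the latest free slot ≤ its deadline.
Profit order: E=65 B=61 C=58 G=51 F=44 D=39 H=37 A=36
Assign: E→slot 2, B→slot 1, C skipped, G skipped, F→slot 3, D skipped, H skipped, A skipped.
Slots: [1:B] [2:E] [3:F]
3 of 8 scheduled.

3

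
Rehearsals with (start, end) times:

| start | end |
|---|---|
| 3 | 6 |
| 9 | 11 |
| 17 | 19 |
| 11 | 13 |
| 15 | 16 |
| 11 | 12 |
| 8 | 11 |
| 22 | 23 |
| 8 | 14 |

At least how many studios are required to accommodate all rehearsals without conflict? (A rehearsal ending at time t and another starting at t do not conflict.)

3

starts: [3, 8, 8, 9, 11, 11, 15, 17, 22]
ends:   [6, 11, 11, 12, 13, 14, 16, 19, 23]
s3→1 e6→0 s8→1 s8→2 s9→3  — peak 3.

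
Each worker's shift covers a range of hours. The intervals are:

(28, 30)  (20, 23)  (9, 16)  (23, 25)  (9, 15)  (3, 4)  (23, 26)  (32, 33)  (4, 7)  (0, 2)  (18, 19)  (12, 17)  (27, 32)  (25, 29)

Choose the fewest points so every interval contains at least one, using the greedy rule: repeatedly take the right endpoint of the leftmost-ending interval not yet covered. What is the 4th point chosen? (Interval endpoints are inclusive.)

By right end: [0,2]  [3,4]  [4,7]  [9,15]  [9,16]  [12,17]  [18,19]  [20,23]  [23,25]  [23,26]  [25,29]  [28,30]  [27,32]  [32,33]
[0,2] uncovered → point at 2; [3,4] uncovered → point at 4; [9,15] uncovered → point at 15; [18,19] uncovered → point at 19; [20,23] uncovered → point at 23; [25,29] uncovered → point at 29; [32,33] uncovered → point at 33.
Points: 2, 4, 15, 19, 23, 29, 33 (7 total).

19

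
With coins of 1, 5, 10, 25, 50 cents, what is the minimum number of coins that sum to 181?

6

181 = 3×50 + 1×25 + 1×5 + 1×1
Total coins = 3 + 1 + 1 + 1 = 6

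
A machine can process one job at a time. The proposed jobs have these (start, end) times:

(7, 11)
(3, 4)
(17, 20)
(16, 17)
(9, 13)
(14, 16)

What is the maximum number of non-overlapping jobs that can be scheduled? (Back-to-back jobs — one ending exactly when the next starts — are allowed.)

5

Order by finish time; keep every interval that doesn't clash with the previous kept one.
Sorted by end: (3,4)  (7,11)  (9,13)  (14,16)  (16,17)  (17,20)
take (3,4); take (7,11); take (14,16); take (16,17); take (17,20).
Selected 5 jobs.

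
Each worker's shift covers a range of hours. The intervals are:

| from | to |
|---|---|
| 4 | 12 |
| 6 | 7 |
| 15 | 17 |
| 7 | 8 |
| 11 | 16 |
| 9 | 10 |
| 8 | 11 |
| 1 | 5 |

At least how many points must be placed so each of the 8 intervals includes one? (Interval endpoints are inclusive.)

4

Process intervals by earliest right end; each time one isn't hit yet, stab at its right endpoint.
By right end: [1,5]  [6,7]  [7,8]  [9,10]  [8,11]  [4,12]  [11,16]  [15,17]
[1,5] uncovered → point at 5; [6,7] uncovered → point at 7; [9,10] uncovered → point at 10; [11,16] uncovered → point at 16.
Points: 5, 7, 10, 16 (4 total).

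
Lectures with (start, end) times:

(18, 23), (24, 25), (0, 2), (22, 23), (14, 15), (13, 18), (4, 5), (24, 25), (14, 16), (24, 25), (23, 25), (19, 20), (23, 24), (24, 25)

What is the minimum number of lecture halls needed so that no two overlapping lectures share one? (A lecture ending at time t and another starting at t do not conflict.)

starts: [0, 4, 13, 14, 14, 18, 19, 22, 23, 23, 24, 24, 24, 24]
ends:   [2, 5, 15, 16, 18, 20, 23, 23, 24, 25, 25, 25, 25, 25]
s0→1 e2→0 s4→1 e5→0 s13→1 s14→2 s14→3 e15→2 e16→1 e18→0 s18→1 s19→2 e20→1 s22→2 e23→1 e23→0 s23→1 s23→2 e24→1 s24→2 s24→3 s24→4 s24→5  — peak 5.

5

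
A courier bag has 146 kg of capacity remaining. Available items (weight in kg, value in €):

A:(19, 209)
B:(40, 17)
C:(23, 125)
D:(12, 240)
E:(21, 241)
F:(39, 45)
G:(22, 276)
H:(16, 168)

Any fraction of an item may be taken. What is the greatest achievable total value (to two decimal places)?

Sort by value per unit weight and fill in that order.
Ratios (sorted): D 20.00, G 12.55, E 11.48, A 11.00, H 10.50, C 5.43, F 1.15, B 0.42
take D (12 @ 240); take G (22 @ 276); take E (21 @ 241); take A (19 @ 209); take H (16 @ 168); take C (23 @ 125); take 33/39 of F → 38.08. Capacity used 146/146.
Total value = 1297.08

1297.08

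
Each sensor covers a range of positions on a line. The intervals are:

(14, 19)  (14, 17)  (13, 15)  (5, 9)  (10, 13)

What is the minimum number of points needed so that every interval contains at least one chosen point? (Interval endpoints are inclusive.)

3

Sort by right endpoint; whenever an interval is uncovered, place a point at its right end.
Sorted: [5,9] [10,13] [13,15] [14,17] [14,19]
{[5,9]} hit by 9; {[10,13],[13,15]} hit by 13; {[14,17],[14,19]} hit by 17.
Points: 9, 13, 17 (3 total).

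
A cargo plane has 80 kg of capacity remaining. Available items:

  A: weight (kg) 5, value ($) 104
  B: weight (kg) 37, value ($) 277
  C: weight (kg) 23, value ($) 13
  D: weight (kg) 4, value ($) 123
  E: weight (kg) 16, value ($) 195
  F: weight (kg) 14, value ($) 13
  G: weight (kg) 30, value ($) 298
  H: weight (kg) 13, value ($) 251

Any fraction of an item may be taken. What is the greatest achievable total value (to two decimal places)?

1060.84

Sort by value per unit weight and fill in that order.
Ratios (sorted): D 30.75, A 20.80, H 19.31, E 12.19, G 9.93, B 7.49, F 0.93, C 0.57
take D (4 @ 123); take A (5 @ 104); take H (13 @ 251); take E (16 @ 195); take G (30 @ 298); take 12/37 of B → 89.84. Capacity used 80/80.
Total value = 1060.84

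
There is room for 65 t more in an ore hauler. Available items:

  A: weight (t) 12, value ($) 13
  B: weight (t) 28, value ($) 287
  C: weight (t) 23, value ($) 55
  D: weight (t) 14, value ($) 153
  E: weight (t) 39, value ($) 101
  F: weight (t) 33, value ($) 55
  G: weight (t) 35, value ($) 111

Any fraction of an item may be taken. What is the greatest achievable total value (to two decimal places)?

Greedy by value/weight ratio, highest first.
Order: D (153/14=10.93) > B (287/28=10.25) > G (111/35=3.17) > E (101/39=2.59) > C (55/23=2.39) > F (55/33=1.67) > A (13/12=1.08)
Fill: take D (14 @ 153) → take B (28 @ 287) → take 23/35 of G → 72.94; 65/65 used.
Total value = 512.94

512.94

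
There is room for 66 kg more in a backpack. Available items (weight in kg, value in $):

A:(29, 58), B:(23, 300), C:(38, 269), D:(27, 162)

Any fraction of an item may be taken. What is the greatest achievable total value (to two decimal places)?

599.00

Greedy by value/weight ratio, highest first.
Ratios (sorted): B 13.04, C 7.08, D 6.00, A 2.00
take B (23 @ 300); take C (38 @ 269); take 5/27 of D → 30.00. Capacity used 66/66.
Total value = 599.00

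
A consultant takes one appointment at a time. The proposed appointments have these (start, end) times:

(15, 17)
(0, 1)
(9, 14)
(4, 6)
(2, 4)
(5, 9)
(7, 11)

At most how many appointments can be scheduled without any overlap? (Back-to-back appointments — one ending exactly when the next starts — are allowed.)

Order by finish time; keep every interval that doesn't clash with the previous kept one.
By end time: (0,1), (2,4), (4,6), (5,9), (7,11), (9,14), (15,17).
Pick (0,1); next start ≥ 1 → (2,4); next start ≥ 4 → (4,6); next start ≥ 6 → (7,11); next start ≥ 11 → (15,17).
Selected 5 appointments.

5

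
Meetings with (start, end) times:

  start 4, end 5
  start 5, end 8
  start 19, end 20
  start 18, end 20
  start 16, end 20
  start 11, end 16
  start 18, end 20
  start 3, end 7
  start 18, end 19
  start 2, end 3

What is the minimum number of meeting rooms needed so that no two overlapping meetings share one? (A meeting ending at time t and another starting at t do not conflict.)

4

The answer is the maximum number of intervals overlapping at any instant.
Events (time:±→running): 2:+→1 3:-→0 3:+→1 4:+→2 5:-→1 5:+→2 7:-→1 8:-→0 11:+→1 16:-→0 16:+→1 18:+→2 18:+→3 18:+→4 … peak 4.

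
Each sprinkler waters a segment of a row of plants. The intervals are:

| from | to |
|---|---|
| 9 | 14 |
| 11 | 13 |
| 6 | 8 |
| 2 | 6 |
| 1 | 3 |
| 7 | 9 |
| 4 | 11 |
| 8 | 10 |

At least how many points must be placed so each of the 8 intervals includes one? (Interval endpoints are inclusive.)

By right end: [1,3]  [2,6]  [6,8]  [7,9]  [8,10]  [4,11]  [11,13]  [9,14]
[1,3] uncovered → point at 3; [6,8] uncovered → point at 8; [11,13] uncovered → point at 13.
Points: 3, 8, 13 (3 total).

3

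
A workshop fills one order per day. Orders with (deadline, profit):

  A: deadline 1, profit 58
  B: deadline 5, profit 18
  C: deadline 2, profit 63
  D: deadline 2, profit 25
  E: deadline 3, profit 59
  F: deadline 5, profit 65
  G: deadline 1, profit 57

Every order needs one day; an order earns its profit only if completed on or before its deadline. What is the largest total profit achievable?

263

Take jobs in profit order; each goes to the latest open slot no later than its deadline.
Profit order: F=65 C=63 E=59 A=58 G=57 D=25 B=18
Assign: F→slot 5, C→slot 2, E→slot 3, A→slot 1, G skipped, D skipped, B→slot 4.
Slots: [1:A] [2:C] [3:E] [4:B] [5:F]
Profit = 58 + 63 + 59 + 18 + 65 = 263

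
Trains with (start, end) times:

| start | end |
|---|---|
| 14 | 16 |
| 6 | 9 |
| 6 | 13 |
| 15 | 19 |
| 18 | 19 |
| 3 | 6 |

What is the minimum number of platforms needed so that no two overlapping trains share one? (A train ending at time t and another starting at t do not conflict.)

Count concurrent intervals with a sweep; the peak is the room count.
starts: [3, 6, 6, 14, 15, 18]
ends:   [6, 9, 13, 16, 19, 19]
s3→1 e6→0 s6→1 s6→2  — peak 2.

2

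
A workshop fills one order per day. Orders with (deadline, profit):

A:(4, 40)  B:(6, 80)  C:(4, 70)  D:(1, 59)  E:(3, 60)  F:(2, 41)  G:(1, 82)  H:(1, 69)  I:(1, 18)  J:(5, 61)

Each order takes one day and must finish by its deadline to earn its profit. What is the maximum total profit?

394

Sort by profit descending; place each in the latest free slot ≤ its deadline.
By profit: G(d1,82), B(d6,80), C(d4,70), H(d1,69), J(d5,61), E(d3,60), D(d1,59), F(d2,41), A(d4,40), I(d1,18)
G→slot 1; B→slot 6; C→slot 4; H skipped; J→slot 5; E→slot 3; D skipped; F→slot 2; A skipped; I skipped.
Profit = 82 + 41 + 60 + 70 + 61 + 80 = 394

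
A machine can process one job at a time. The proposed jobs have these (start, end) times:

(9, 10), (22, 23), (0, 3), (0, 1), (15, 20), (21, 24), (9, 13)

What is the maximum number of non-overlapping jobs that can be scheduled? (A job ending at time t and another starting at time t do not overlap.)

Sort by end time and greedily take each interval whose start is ≥ the last chosen end.
Sorted by end: (0,1)  (0,3)  (9,10)  (9,13)  (15,20)  (22,23)  (21,24)
take (0,1); skip (0,3); take (9,10); take (15,20); take (22,23).
Selected 4 jobs.

4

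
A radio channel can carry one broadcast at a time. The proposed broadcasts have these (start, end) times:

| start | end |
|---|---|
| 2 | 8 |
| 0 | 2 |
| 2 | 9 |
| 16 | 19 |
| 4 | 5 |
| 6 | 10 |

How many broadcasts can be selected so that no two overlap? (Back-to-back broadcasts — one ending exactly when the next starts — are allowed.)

4

Greedy by earliest finish: after sorting by end time, pick each interval compatible with the last pick.
Sorted by end: (0,2)  (4,5)  (2,8)  (2,9)  (6,10)  (16,19)
take (0,2); take (4,5); skip (2,8); skip (2,9); take (6,10); take (16,19).
Selected 4 broadcasts.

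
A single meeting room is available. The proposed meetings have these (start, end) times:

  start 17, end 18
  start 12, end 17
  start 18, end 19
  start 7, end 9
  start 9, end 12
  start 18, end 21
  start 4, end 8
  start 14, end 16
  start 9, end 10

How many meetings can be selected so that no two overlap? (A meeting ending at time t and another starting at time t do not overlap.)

5

Sort by end time and greedily take each interval whose start is ≥ the last chosen end.
Sorted by end: (4,8)  (7,9)  (9,10)  (9,12)  (14,16)  (12,17)  (17,18)  (18,19)  (18,21)
take (4,8); skip (7,9); take (9,10); take (14,16); skip (12,17); take (17,18); take (18,19); skip (18,21).
Selected 5 meetings.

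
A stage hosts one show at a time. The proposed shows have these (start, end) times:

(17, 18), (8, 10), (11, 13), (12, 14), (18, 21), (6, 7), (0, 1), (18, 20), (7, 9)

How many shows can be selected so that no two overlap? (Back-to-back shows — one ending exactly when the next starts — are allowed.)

6

Sort by end time and greedily take each interval whose start is ≥ the last chosen end.
By end time: (0,1), (6,7), (7,9), (8,10), (11,13), (12,14), (17,18), (18,20), (18,21).
Pick (0,1); next start ≥ 1 → (6,7); next start ≥ 7 → (7,9); next start ≥ 9 → (11,13); next start ≥ 13 → (17,18); next start ≥ 18 → (18,20).
Selected 6 shows.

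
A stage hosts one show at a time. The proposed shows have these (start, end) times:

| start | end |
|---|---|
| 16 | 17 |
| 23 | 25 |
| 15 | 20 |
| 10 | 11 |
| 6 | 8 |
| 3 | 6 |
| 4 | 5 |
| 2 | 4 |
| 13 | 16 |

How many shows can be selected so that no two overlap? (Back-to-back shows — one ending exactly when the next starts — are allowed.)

7

By end time: (2,4), (4,5), (3,6), (6,8), (10,11), (13,16), (16,17), (15,20), (23,25).
Pick (2,4); next start ≥ 4 → (4,5); next start ≥ 5 → (6,8); next start ≥ 8 → (10,11); next start ≥ 11 → (13,16); next start ≥ 16 → (16,17); next start ≥ 17 → (23,25).
Selected 7 shows.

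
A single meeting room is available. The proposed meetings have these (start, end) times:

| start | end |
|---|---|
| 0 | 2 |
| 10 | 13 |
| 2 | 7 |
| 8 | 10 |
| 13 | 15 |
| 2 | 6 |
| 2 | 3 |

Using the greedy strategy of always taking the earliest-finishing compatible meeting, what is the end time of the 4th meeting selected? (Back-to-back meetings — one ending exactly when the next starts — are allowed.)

Order by finish time; keep every interval that doesn't clash with the previous kept one.
Sorted by end: (0,2)  (2,3)  (2,6)  (2,7)  (8,10)  (10,13)  (13,15)
take (0,2); take (2,3); skip (2,6); skip (2,7); take (8,10); take (10,13); take (13,15).
Selected: (0,2) (2,3) (8,10) (10,13) (13,15)

13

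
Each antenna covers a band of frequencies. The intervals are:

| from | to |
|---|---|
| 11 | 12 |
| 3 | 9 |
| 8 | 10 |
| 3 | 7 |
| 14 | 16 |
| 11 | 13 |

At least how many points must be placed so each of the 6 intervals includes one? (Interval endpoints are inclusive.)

4

By right end: [3,7]  [3,9]  [8,10]  [11,12]  [11,13]  [14,16]
[3,7] uncovered → point at 7; [8,10] uncovered → point at 10; [11,12] uncovered → point at 12; [14,16] uncovered → point at 16.
Points: 7, 10, 12, 16 (4 total).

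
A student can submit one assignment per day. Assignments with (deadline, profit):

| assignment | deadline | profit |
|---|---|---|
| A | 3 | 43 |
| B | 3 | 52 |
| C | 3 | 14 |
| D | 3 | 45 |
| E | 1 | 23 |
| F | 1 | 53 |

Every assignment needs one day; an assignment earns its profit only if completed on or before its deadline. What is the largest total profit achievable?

150

Take jobs in profit order; each goes to the latest open slot no later than its deadline.
Profit order: F=53 B=52 D=45 A=43 E=23 C=14
Assign: F→slot 1, B→slot 3, D→slot 2, A skipped, E skipped, C skipped.
Slots: [1:F] [2:D] [3:B]
Profit = 53 + 45 + 52 = 150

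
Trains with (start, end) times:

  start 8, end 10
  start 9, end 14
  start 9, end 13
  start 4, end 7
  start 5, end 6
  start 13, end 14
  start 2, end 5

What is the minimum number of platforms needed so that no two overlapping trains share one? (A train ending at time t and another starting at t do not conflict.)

3

The answer is the maximum number of intervals overlapping at any instant.
starts: [2, 4, 5, 8, 9, 9, 13]
ends:   [5, 6, 7, 10, 13, 14, 14]
s2→1 s4→2 e5→1 s5→2 e6→1 e7→0 s8→1 s9→2 s9→3  — peak 3.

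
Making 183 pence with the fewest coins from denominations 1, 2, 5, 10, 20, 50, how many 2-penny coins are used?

1

183 = 3×50 + 1×20 + 1×10 + 1×2 + 1×1
Count of 2: 1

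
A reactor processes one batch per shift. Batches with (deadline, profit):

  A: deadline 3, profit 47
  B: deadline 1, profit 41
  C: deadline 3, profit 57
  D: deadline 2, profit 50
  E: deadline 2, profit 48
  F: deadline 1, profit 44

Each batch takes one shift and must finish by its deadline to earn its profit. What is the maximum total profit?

155

Sort by profit descending; place each in the latest free slot ≤ its deadline.
Profit order: C=57 D=50 E=48 A=47 F=44 B=41
Assign: C→slot 3, D→slot 2, E→slot 1, A skipped, F skipped, B skipped.
Slots: [1:E] [2:D] [3:C]
Profit = 48 + 50 + 57 = 155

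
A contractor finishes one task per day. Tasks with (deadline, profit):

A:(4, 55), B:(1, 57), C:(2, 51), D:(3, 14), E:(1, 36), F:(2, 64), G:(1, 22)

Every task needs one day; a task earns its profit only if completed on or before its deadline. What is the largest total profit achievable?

190

By profit: F(d2,64), B(d1,57), A(d4,55), C(d2,51), E(d1,36), G(d1,22), D(d3,14)
F→slot 2; B→slot 1; A→slot 4; C skipped; E skipped; G skipped; D→slot 3.
Profit = 57 + 64 + 14 + 55 = 190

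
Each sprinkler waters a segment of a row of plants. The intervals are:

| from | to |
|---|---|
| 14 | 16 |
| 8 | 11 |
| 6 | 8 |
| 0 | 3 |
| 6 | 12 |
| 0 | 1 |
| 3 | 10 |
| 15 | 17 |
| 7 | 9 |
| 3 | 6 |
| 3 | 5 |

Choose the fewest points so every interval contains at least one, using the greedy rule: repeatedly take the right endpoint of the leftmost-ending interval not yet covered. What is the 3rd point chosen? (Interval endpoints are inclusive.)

8

By right end: [0,1]  [0,3]  [3,5]  [3,6]  [6,8]  [7,9]  [3,10]  [8,11]  [6,12]  [14,16]  [15,17]
[0,1] uncovered → point at 1; [3,5] uncovered → point at 5; [6,8] uncovered → point at 8; [14,16] uncovered → point at 16.
Points: 1, 5, 8, 16 (4 total).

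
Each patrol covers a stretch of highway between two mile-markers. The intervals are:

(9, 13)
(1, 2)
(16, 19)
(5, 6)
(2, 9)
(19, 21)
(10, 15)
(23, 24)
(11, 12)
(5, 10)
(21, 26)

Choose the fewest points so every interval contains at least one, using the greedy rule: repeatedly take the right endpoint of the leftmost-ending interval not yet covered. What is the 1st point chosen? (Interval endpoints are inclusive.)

By right end: [1,2]  [5,6]  [2,9]  [5,10]  [11,12]  [9,13]  [10,15]  [16,19]  [19,21]  [23,24]  [21,26]
[1,2] uncovered → point at 2; [5,6] uncovered → point at 6; [11,12] uncovered → point at 12; [16,19] uncovered → point at 19; [23,24] uncovered → point at 24.
Points: 2, 6, 12, 19, 24 (5 total).

2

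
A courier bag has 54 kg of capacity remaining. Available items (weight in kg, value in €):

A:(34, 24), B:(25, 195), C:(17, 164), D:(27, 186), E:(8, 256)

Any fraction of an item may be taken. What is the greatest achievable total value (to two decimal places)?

Sort by value per unit weight and fill in that order.
Order: E (256/8=32.00) > C (164/17=9.65) > B (195/25=7.80) > D (186/27=6.89) > A (24/34=0.71)
Fill: take E (8 @ 256) → take C (17 @ 164) → take B (25 @ 195) → take 4/27 of D → 27.56; 54/54 used.
Total value = 642.56

642.56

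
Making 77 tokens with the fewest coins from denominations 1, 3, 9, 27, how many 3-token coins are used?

1

Use the largest denomination that fits, subtract, and repeat.
77 − 2×27→23 − 2×9→5 − 1×3→2 − 2×1→0
Count of 3: 1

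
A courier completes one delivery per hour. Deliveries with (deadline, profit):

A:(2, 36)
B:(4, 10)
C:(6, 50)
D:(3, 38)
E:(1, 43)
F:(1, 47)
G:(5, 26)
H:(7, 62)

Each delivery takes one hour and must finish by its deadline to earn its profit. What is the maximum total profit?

269

Take jobs in profit order; each goes to the latest open slot no later than its deadline.
Profit order: H=62 C=50 F=47 E=43 D=38 A=36 G=26 B=10
Assign: H→slot 7, C→slot 6, F→slot 1, E skipped, D→slot 3, A→slot 2, G→slot 5, B→slot 4.
Slots: [1:F] [2:A] [3:D] [4:B] [5:G] [6:C] [7:H]
Profit = 47 + 36 + 38 + 10 + 26 + 50 + 62 = 269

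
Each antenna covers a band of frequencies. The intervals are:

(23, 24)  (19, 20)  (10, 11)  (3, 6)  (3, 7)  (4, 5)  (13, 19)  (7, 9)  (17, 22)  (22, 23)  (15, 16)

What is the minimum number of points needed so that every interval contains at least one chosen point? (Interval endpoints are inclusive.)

Sort by right endpoint; whenever an interval is uncovered, place a point at its right end.
By right end: [4,5]  [3,6]  [3,7]  [7,9]  [10,11]  [15,16]  [13,19]  [19,20]  [17,22]  [22,23]  [23,24]
[4,5] uncovered → point at 5; [7,9] uncovered → point at 9; [10,11] uncovered → point at 11; [15,16] uncovered → point at 16; [19,20] uncovered → point at 20; [22,23] uncovered → point at 23.
Points: 5, 9, 11, 16, 20, 23 (6 total).

6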